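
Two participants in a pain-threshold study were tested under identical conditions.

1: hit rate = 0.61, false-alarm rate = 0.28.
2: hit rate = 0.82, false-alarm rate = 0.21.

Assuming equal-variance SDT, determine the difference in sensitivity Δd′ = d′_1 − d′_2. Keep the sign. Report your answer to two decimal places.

1: z(0.61) = 0.279, z(0.28) = -0.583, d' = 0.862
2: z(0.82) = 0.915, z(0.21) = -0.806, d' = 1.721
Δd' = d'_1 − d'_2 = 0.862 − 1.721 = -0.859
2 has the higher sensitivity.

Δd′ = -0.86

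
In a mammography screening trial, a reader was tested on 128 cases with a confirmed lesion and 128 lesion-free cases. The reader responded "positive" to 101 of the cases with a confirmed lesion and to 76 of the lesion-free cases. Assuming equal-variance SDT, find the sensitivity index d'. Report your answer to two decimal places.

H = 101/128 = 0.7891
FA = 76/128 = 0.5938
z(H) = z(0.7891) = 0.803
z(FA) = z(0.5938) = 0.237
d' = z(H) − z(FA) = 0.803 − 0.237 = 0.566

d' = 0.57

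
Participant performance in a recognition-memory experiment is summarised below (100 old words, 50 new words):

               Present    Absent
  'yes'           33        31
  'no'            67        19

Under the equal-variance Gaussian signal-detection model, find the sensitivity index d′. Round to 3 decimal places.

d′ = -0.745

H = 33/100 = 0.3300
FA = 31/50 = 0.6200
Φ⁻¹(H) = Φ⁻¹(0.3300) = -0.4399
Φ⁻¹(FA) = Φ⁻¹(0.6200) = 0.3055
d' = z(H) − z(FA) = -0.4399 − 0.3055 = -0.7454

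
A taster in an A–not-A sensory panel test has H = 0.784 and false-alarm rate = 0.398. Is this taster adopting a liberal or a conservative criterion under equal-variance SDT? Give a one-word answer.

liberal

z(H) = 0.786, z(FA) = -0.259
c = −½·(z(H) + z(FA)) = -0.2635
c < 0 → liberal criterion (biased toward responding “yes”).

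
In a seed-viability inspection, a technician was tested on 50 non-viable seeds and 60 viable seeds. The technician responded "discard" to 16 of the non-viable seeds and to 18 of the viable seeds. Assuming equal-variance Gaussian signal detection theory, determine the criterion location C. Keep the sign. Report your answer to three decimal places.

C = 0.496

H = 16/50 = 0.3200
FA = 18/60 = 0.3000
Φ⁻¹(0.3200) = -0.4677, Φ⁻¹(0.3000) = -0.5244
c = −½·[z(H) + z(FA)] = −0.5 × (-0.4677 + (-0.5244)) = 0.49605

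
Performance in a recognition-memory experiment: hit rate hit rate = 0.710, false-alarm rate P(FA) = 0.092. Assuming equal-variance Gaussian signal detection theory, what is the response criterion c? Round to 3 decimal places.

c = 0.388

z(H) = 0.5534
z(FA) = -1.3285
c = −½·[z(H) + z(FA)] = −0.5 × (0.5534 + (-1.3285)) = 0.38755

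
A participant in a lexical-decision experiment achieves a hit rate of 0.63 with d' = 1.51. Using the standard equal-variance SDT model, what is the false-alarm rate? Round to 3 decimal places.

z(hit rate) = z(0.63) = 0.3319
z(FA) = z(H) − d' = 0.3319 − 1.51 = -1.1781
false-alarm rate = Φ(-1.1781) = 0.1194

false-alarm rate = 0.119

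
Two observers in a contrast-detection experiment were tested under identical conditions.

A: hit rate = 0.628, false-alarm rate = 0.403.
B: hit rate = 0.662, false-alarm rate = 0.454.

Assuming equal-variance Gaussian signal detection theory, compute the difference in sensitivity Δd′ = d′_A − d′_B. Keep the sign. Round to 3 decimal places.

A: z(0.628) = 0.3266, z(0.403) = -0.2456, d' = 0.5722
B: z(0.662) = 0.4179, z(0.454) = -0.1156, d' = 0.5335
Δd' = d'_A − d'_B = 0.5722 − 0.5335 = 0.0387
A has the higher sensitivity.

Δd′ = 0.039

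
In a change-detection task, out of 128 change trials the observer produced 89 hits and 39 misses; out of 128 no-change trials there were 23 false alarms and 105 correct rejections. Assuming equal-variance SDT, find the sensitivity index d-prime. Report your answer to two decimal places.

d-prime = 1.43

H = 89/128 = 0.6953
FA = 23/128 = 0.1797
z(H) = z(0.6953) = 0.5109
z(FA) = z(0.1797) = -0.9165
d' = z(H) − z(FA) = 0.5109 − (-0.9165) = 1.4274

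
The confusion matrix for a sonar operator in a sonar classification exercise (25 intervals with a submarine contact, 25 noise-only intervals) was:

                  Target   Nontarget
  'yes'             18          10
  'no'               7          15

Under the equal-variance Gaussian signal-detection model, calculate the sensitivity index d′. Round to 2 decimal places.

d′ = 0.84

H = 18/25 = 0.7200
FA = 10/25 = 0.4000
z(H) = 0.5828
z(FA) = -0.2533
d' = z(H) − z(FA) = 0.5828 − (-0.2533) = 0.8361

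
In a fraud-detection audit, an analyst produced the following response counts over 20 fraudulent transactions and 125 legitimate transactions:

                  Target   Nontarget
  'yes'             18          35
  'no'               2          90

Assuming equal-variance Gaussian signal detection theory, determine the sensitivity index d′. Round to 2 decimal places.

d′ = 1.86

H = 18/20 = 0.9000
FA = 35/125 = 0.2800
z(H) = 1.2816
z(FA) = -0.5828
d' = z(H) − z(FA) = 1.2816 − (-0.5828) = 1.8644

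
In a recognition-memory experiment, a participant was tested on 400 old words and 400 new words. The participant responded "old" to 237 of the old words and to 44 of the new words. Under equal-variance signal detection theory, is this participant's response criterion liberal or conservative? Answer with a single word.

z(H) = 0.234, z(FA) = -1.227
c = −½·(z(H) + z(FA)) = 0.4965
c > 0 → conservative criterion (biased toward responding “no”).

conservative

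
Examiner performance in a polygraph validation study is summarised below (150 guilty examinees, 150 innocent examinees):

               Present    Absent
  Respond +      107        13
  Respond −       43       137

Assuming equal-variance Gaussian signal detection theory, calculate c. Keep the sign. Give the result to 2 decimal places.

H = 107/150 = 0.7133
FA = 13/150 = 0.0867
z(H) = 0.5631
z(FA) = -1.3614
c = −½·[z(H) + z(FA)] = −0.5 × (0.5631 + (-1.3614)) = 0.39915
c > 0: the examiner has a conservative response bias.

c = 0.40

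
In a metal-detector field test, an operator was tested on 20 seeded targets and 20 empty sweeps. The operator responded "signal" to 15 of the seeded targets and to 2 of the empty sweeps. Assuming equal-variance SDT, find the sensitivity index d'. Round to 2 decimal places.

H = 15/20 = 0.7500
FA = 2/20 = 0.1000
z(0.7500) = 0.6745, z(0.1000) = -1.2816
d' = z(H) − z(FA) = 0.6745 − (-1.2816) = 1.9561

d' = 1.96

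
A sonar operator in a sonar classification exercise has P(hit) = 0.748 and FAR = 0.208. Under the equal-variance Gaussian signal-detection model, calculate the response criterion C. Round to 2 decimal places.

C = 0.07

z(H) = z(0.748) = 0.6682
z(FA) = z(0.208) = -0.8134
c = −½·[z(H) + z(FA)] = −0.5 × (0.6682 + (-0.8134)) = 0.0726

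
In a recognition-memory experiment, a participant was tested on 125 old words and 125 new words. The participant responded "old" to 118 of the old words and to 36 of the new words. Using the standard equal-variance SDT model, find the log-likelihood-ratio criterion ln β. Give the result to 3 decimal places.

H = 118/125 = 0.9440
FA = 36/125 = 0.2880
z(0.9440) = 1.5893, z(0.2880) = -0.5592
ln β = −½·[z(H)² − z(FA)²] = −0.5 × (2.5259 − 0.3127) = -1.1066

ln β = -1.107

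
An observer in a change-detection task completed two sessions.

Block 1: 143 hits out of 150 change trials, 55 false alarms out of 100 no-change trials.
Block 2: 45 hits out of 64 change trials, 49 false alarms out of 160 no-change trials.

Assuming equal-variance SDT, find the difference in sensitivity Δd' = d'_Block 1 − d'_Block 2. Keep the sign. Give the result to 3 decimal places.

Δd' = 0.512

Block 1: z(0.9533) = 1.6777, z(0.5500) = 0.1257, d' = 1.5520
Block 2: z(0.7031) = 0.5333, z(0.3063) = -0.5064, d' = 1.0397
Δd' = d'_Block 1 − d'_Block 2 = 1.5520 − 1.0397 = 0.5123
Block 1 has the higher sensitivity.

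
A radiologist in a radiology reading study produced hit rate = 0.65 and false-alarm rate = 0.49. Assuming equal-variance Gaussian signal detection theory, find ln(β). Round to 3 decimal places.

Φ⁻¹(0.65) = 0.3853, Φ⁻¹(0.49) = -0.0251
ln β = −½·[z(H)² − z(FA)²] = −0.5 × (0.1485 − 0.0006) = -0.07395

ln β = -0.074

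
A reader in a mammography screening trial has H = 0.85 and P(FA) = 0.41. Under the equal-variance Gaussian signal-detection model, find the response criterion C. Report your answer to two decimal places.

Φ⁻¹(H) = 1.0364
Φ⁻¹(FA) = -0.2275
c = −½·[z(H) + z(FA)] = −0.5 × (1.0364 + (-0.2275)) = -0.40445
c < 0: the reader has a liberal response bias.

C = -0.40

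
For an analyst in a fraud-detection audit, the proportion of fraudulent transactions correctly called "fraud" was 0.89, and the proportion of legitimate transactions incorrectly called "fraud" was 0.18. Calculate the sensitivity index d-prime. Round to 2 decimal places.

d-prime = 2.14

Φ⁻¹(H) = 1.2265
Φ⁻¹(FA) = -0.9154
d' = z(H) − z(FA) = 1.2265 − (-0.9154) = 2.1419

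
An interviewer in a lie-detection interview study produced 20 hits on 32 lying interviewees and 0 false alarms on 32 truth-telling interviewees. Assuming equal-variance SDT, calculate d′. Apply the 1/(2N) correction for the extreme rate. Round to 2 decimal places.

The false-alarm rate is 0/32 = 0, so apply the 1/(2N) correction: FA → 1/(2·32) = 0.01562.
z(H) = z(0.62500) = 0.319
z(FA) = z(0.01562) = -2.154
d' = 0.319 − (-2.154) = 2.473

d′ = 2.47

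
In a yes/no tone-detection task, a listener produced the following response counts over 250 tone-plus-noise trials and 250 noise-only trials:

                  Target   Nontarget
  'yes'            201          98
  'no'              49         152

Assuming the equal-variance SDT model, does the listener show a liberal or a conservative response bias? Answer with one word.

liberal

z(H) = 0.856, z(FA) = -0.274
c = −½·(z(H) + z(FA)) = -0.291
c < 0 → liberal criterion (biased toward responding “yes”).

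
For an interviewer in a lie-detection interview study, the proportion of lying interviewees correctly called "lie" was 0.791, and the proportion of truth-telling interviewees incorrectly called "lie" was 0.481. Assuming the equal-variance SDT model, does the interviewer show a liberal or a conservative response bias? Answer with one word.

z(H) = 0.810, z(FA) = -0.048
c = −½·(z(H) + z(FA)) = -0.381
c < 0 → liberal criterion (biased toward responding “yes”).

liberal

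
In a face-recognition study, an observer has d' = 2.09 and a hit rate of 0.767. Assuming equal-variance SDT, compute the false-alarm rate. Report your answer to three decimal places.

z(hit rate) = z(0.767) = 0.7290
z(FA) = z(H) − d' = 0.7290 − 2.09 = -1.3610
false-alarm rate = Φ(-1.3610) = 0.0868

false-alarm rate = 0.087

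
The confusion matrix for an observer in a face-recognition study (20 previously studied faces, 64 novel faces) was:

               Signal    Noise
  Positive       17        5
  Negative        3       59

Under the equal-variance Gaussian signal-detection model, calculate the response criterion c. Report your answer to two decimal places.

c = 0.19

H = 17/20 = 0.8500
FA = 5/64 = 0.0781
z(0.8500) = 1.0364, z(0.0781) = -1.4180
c = −½·[z(H) + z(FA)] = −0.5 × (1.0364 + (-1.4180)) = 0.1908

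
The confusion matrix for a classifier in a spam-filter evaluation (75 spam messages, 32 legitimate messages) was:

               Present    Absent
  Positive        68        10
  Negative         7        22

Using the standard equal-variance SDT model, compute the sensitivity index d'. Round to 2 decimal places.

H = 68/75 = 0.9067
FA = 10/32 = 0.3125
z(0.9067) = 1.321, z(0.3125) = -0.489
d' = z(H) − z(FA) = 1.321 − (-0.489) = 1.810

d' = 1.81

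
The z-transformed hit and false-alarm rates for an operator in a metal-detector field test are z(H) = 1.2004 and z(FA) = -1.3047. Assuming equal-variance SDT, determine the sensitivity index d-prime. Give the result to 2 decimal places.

d-prime = 2.51

d' = z(H) − z(FA) = 1.2004 − (-1.3047) = 2.5051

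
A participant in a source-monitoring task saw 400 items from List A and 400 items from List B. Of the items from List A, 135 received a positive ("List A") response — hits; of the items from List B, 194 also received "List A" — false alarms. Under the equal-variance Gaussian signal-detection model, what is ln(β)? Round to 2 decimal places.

ln β = -0.09

H = 135/400 = 0.3375
FA = 194/400 = 0.4850
Φ⁻¹(H) = Φ⁻¹(0.3375) = -0.419
Φ⁻¹(FA) = Φ⁻¹(0.4850) = -0.038
ln β = −½·[z(H)² − z(FA)²] = −0.5 × (0.176 − 0.001) = -0.0875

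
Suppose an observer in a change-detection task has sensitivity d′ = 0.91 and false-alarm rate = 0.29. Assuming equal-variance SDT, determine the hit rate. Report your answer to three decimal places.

z(false-alarm rate) = z(0.29) = -0.5534
z(H) = z(FA) + d' = -0.5534 + 0.91 = 0.3566
hit rate = Φ(0.3566) = 0.6393

hit rate = 0.639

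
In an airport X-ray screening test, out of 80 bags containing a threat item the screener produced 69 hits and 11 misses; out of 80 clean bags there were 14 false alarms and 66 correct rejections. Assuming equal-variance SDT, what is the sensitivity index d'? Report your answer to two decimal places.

H = 69/80 = 0.8625
FA = 14/80 = 0.1750
z(H) = z(0.8625) = 1.092
z(FA) = z(0.1750) = -0.935
d' = z(H) − z(FA) = 1.092 − (-0.935) = 2.027

d' = 2.03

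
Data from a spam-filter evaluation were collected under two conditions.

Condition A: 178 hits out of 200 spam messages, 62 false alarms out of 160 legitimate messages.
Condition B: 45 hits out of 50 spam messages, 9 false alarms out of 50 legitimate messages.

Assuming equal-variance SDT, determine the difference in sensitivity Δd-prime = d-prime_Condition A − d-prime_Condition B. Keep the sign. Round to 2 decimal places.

Condition A: z(0.8900) = 1.227, z(0.3875) = -0.286, d' = 1.513
Condition B: z(0.9000) = 1.282, z(0.1800) = -0.915, d' = 2.197
Δd' = d'_Condition A − d'_Condition B = 1.513 − 2.197 = -0.684
Condition B has the higher sensitivity.

Δd-prime = -0.68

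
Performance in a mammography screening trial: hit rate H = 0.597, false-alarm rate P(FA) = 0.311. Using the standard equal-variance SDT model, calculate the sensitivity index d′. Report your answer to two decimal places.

Φ⁻¹(H) = Φ⁻¹(0.597) = 0.2456
Φ⁻¹(FA) = Φ⁻¹(0.311) = -0.4930
d' = z(H) − z(FA) = 0.2456 − (-0.4930) = 0.7386

d′ = 0.74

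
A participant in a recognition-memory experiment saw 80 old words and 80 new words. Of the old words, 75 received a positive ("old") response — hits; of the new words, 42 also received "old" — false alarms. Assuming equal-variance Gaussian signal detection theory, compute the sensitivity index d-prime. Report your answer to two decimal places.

H = 75/80 = 0.9375
FA = 42/80 = 0.5250
z(H) = z(0.9375) = 1.5341
z(FA) = z(0.5250) = 0.0627
d' = z(H) − z(FA) = 1.5341 − 0.0627 = 1.4714

d-prime = 1.47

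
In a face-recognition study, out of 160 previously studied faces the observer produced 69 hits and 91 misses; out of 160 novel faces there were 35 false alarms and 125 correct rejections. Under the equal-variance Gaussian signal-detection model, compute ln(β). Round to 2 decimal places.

H = 69/160 = 0.4313
FA = 35/160 = 0.2188
z(H) = z(0.4313) = -0.173
z(FA) = z(0.2188) = -0.776
ln β = −½·[z(H)² − z(FA)²] = −0.5 × (0.030 − 0.602) = 0.286

ln β = 0.29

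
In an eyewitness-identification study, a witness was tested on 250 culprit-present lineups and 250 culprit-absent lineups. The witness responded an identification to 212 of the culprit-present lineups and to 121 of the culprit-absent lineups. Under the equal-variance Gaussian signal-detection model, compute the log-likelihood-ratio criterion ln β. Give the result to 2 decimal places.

ln β = -0.53

H = 212/250 = 0.8480
FA = 121/250 = 0.4840
Φ⁻¹(H) = 1.028
Φ⁻¹(FA) = -0.040
ln β = −½·[z(H)² − z(FA)²] = −0.5 × (1.057 − 0.002) = -0.5275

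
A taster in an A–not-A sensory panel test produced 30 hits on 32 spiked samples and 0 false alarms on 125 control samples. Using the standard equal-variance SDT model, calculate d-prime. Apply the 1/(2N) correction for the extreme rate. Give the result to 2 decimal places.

The false-alarm rate is 0/125 = 0, so apply the 1/(2N) correction: FA → 1/(2·125) = 0.00400.
z(H) = z(0.93750) = 1.534
z(FA) = z(0.00400) = -2.652
d' = 1.534 − (-2.652) = 4.186

d-prime = 4.19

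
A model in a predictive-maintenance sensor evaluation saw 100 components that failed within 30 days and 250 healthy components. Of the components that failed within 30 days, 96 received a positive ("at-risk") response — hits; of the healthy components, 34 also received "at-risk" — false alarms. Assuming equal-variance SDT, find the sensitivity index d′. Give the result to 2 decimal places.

H = 96/100 = 0.9600
FA = 34/250 = 0.1360
Φ⁻¹(H) = 1.751
Φ⁻¹(FA) = -1.098
d' = z(H) − z(FA) = 1.751 − (-1.098) = 2.849

d′ = 2.85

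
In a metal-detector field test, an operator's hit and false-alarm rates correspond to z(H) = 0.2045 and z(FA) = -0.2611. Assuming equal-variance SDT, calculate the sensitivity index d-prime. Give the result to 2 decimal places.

d' = z(H) − z(FA) = 0.2045 − (-0.2611) = 0.4656

d-prime = 0.47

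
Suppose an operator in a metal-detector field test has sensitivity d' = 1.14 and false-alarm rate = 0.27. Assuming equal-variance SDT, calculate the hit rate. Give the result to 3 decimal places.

z(false-alarm rate) = z(0.27) = -0.6128
z(H) = z(FA) + d' = -0.6128 + 1.14 = 0.5272
hit rate = Φ(0.5272) = 0.7010

hit rate = 0.701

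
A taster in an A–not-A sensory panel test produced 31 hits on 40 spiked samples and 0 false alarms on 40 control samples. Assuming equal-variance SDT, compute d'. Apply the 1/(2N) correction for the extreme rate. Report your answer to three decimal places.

The false-alarm rate is 0/40 = 0, so apply the 1/(2N) correction: FA → 1/(2·40) = 0.01250.
z(H) = z(0.77500) = 0.7554
z(FA) = z(0.01250) = -2.2414
d' = 0.7554 − (-2.2414) = 2.9968

d' = 2.997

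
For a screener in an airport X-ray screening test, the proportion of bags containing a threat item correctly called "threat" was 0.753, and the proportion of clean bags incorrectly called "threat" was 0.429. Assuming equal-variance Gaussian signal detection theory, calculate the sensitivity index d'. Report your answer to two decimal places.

d' = 0.86

Φ⁻¹(H) = 0.6840
Φ⁻¹(FA) = -0.1789
d' = z(H) − z(FA) = 0.6840 − (-0.1789) = 0.8629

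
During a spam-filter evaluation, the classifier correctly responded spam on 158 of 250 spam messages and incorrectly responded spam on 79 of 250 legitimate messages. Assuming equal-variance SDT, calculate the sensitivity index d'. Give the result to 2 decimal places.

d' = 0.82

H = 158/250 = 0.6320
FA = 79/250 = 0.3160
z(H) = z(0.6320) = 0.337
z(FA) = z(0.3160) = -0.479
d' = z(H) − z(FA) = 0.337 − (-0.479) = 0.816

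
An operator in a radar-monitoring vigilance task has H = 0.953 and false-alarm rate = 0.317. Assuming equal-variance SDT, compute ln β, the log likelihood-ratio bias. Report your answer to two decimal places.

ln β = -1.29

z(0.953) = 1.675, z(0.317) = -0.476
ln β = −½·[z(H)² − z(FA)²] = −0.5 × (2.806 − 0.227) = -1.2895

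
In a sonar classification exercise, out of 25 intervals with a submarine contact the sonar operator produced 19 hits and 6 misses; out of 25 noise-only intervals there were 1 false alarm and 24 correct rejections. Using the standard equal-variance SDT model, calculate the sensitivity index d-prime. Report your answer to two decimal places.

d-prime = 2.46

H = 19/25 = 0.7600
FA = 1/25 = 0.0400
Φ⁻¹(H) = Φ⁻¹(0.7600) = 0.7063
Φ⁻¹(FA) = Φ⁻¹(0.0400) = -1.7507
d' = z(H) − z(FA) = 0.7063 − (-1.7507) = 2.4570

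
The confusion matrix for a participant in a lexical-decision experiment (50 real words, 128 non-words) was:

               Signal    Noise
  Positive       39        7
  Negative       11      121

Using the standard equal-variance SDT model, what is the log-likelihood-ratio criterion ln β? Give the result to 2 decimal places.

ln β = 0.98

H = 39/50 = 0.7800
FA = 7/128 = 0.0547
z(H) = z(0.7800) = 0.772
z(FA) = z(0.0547) = -1.601
ln β = −½·[z(H)² − z(FA)²] = −0.5 × (0.596 − 2.563) = 0.9835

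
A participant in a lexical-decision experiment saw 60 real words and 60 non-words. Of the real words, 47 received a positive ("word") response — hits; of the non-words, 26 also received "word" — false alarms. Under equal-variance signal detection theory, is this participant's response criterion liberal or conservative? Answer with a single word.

z(H) = 0.784, z(FA) = -0.168
c = −½·(z(H) + z(FA)) = -0.308
c < 0 → liberal criterion (biased toward responding “yes”).

liberal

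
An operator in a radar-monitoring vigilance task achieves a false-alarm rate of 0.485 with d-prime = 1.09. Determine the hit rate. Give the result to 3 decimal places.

z(false-alarm rate) = z(0.485) = -0.0376
z(H) = z(FA) + d' = -0.0376 + 1.09 = 1.0524
hit rate = Φ(1.0524) = 0.8537

hit rate = 0.854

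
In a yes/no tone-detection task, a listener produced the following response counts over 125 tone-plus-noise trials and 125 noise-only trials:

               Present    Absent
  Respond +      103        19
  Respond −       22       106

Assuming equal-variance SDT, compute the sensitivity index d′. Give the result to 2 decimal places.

H = 103/125 = 0.8240
FA = 19/125 = 0.1520
z(0.8240) = 0.9307, z(0.1520) = -1.0279
d' = z(H) − z(FA) = 0.9307 − (-1.0279) = 1.9586

d′ = 1.96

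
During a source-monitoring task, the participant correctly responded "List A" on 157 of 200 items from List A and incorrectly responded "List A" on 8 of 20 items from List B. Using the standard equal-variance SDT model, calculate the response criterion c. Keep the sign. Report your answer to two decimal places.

H = 157/200 = 0.7850
FA = 8/20 = 0.4000
z(0.7850) = 0.7892, z(0.4000) = -0.2533
c = −½·[z(H) + z(FA)] = −0.5 × (0.7892 + (-0.2533)) = -0.26795
c < 0: the participant has a liberal response bias.

c = -0.27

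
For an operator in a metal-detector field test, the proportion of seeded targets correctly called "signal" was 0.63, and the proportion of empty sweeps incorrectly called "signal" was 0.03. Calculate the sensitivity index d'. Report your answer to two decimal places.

z(H) = 0.3319
z(FA) = -1.8808
d' = z(H) − z(FA) = 0.3319 − (-1.8808) = 2.2127

d' = 2.21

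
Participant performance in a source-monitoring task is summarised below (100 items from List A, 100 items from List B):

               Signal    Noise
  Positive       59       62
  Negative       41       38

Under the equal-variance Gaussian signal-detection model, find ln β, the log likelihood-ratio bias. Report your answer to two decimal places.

H = 59/100 = 0.5900
FA = 62/100 = 0.6200
z(H) = z(0.5900) = 0.228
z(FA) = z(0.6200) = 0.305
ln β = −½·[z(H)² − z(FA)²] = −0.5 × (0.052 − 0.093) = 0.0205

ln β = 0.02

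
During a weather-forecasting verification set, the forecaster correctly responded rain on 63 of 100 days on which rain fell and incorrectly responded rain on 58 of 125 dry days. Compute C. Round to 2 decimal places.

C = -0.12

H = 63/100 = 0.6300
FA = 58/125 = 0.4640
z(H) = z(0.6300) = 0.332
z(FA) = z(0.4640) = -0.090
c = −½·[z(H) + z(FA)] = −0.5 × (0.332 + (-0.090)) = -0.121
c < 0: the forecaster has a liberal response bias.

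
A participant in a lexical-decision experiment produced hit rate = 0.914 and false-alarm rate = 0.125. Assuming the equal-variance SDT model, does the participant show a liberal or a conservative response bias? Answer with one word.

z(H) = 1.366, z(FA) = -1.150
c = −½·(z(H) + z(FA)) = -0.108
c < 0 → liberal criterion (biased toward responding “yes”).

liberal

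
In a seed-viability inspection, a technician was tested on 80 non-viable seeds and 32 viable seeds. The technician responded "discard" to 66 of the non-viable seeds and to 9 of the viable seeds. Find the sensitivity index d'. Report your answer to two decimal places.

H = 66/80 = 0.8250
FA = 9/32 = 0.2812
Φ⁻¹(H) = Φ⁻¹(0.8250) = 0.9346
Φ⁻¹(FA) = Φ⁻¹(0.2812) = -0.5793
d' = z(H) − z(FA) = 0.9346 − (-0.5793) = 1.5139

d' = 1.51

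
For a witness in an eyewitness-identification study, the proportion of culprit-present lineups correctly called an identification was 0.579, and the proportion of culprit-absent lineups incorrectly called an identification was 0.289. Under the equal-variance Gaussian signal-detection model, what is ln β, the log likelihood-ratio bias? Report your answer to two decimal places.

ln β = 0.13

z(H) = 0.199
z(FA) = -0.556
ln β = −½·[z(H)² − z(FA)²] = −0.5 × (0.040 − 0.309) = 0.1345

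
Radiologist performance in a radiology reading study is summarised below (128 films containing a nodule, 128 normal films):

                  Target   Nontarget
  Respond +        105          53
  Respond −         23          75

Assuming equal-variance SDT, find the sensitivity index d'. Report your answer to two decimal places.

d' = 1.13

H = 105/128 = 0.8203
FA = 53/128 = 0.4141
Φ⁻¹(H) = Φ⁻¹(0.8203) = 0.917
Φ⁻¹(FA) = Φ⁻¹(0.4141) = -0.217
d' = z(H) − z(FA) = 0.917 − (-0.217) = 1.134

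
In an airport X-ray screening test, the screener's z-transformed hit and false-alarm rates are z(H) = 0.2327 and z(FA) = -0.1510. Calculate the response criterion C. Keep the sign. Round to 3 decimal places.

C = -0.041

c = −½·[z(H) + z(FA)] = −½·(0.2327 + (-0.1510)) = -0.04085
c < 0: the screener has a liberal response bias.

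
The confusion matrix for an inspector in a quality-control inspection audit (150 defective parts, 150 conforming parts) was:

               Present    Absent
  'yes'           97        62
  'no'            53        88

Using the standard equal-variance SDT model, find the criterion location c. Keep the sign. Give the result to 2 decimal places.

c = -0.08

H = 97/150 = 0.6467
FA = 62/150 = 0.4133
Φ⁻¹(H) = Φ⁻¹(0.6467) = 0.376
Φ⁻¹(FA) = Φ⁻¹(0.4133) = -0.219
c = −½·[z(H) + z(FA)] = −0.5 × (0.376 + (-0.219)) = -0.0785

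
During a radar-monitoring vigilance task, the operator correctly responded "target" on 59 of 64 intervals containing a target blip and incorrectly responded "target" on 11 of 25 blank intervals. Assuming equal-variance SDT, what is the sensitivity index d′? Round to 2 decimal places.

d′ = 1.57

H = 59/64 = 0.9219
FA = 11/25 = 0.4400
z(0.9219) = 1.4180, z(0.4400) = -0.1510
d' = z(H) − z(FA) = 1.4180 − (-0.1510) = 1.5690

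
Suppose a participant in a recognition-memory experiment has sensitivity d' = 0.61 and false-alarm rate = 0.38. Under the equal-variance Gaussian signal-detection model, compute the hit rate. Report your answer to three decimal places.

z(false-alarm rate) = z(0.38) = -0.3055
z(H) = z(FA) + d' = -0.3055 + 0.61 = 0.3045
hit rate = Φ(0.3045) = 0.6196

hit rate = 0.620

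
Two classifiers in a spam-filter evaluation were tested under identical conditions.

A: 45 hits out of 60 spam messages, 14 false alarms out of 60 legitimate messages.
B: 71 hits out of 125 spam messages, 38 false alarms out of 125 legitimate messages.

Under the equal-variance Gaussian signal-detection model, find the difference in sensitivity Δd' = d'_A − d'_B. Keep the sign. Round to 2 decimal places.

A: z(0.7500) = 0.674, z(0.2333) = -0.728, d' = 1.402
B: z(0.5680) = 0.171, z(0.3040) = -0.513, d' = 0.684
Δd' = d'_A − d'_B = 1.402 − 0.684 = 0.718
A has the higher sensitivity.

Δd' = 0.72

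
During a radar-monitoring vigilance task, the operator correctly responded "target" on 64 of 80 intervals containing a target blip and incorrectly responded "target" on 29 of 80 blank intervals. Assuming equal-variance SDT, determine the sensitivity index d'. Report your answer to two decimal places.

H = 64/80 = 0.8000
FA = 29/80 = 0.3625
Φ⁻¹(H) = 0.842
Φ⁻¹(FA) = -0.352
d' = z(H) − z(FA) = 0.842 − (-0.352) = 1.194

d' = 1.19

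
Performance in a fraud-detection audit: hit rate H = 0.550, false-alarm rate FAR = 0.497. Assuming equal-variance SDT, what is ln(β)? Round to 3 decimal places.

ln β = -0.008

Φ⁻¹(H) = Φ⁻¹(0.550) = 0.1257
Φ⁻¹(FA) = Φ⁻¹(0.497) = -0.0075
ln β = −½·[z(H)² − z(FA)²] = −0.5 × (0.0158 − 0.0001) = -0.00785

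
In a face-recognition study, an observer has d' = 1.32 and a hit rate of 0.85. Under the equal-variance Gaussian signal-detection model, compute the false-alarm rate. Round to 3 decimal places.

z(hit rate) = z(0.85) = 1.0364
z(FA) = z(H) − d' = 1.0364 − 1.32 = -0.2836
false-alarm rate = Φ(-0.2836) = 0.3884

false-alarm rate = 0.388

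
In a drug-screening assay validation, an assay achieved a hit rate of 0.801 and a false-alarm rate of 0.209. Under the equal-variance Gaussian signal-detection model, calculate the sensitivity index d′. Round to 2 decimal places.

z(H) = z(0.801) = 0.845
z(FA) = z(0.209) = -0.810
d' = z(H) − z(FA) = 0.845 − (-0.810) = 1.655

d′ = 1.66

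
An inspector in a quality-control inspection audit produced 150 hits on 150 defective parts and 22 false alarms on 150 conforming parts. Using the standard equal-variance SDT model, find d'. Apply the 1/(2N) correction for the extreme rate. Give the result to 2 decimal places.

The hit rate is 150/150 = 1, so apply the 1/(2N) correction: H → 1 − 1/(2·150) = 0.99667.
z(H) = z(0.99667) = 2.713
z(FA) = z(0.14667) = -1.051
d' = 2.713 − (-1.051) = 3.764

d' = 3.76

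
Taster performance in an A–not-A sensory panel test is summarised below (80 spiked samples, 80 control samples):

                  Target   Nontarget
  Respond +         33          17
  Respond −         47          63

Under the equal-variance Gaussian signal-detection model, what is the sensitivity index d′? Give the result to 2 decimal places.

d′ = 0.58

H = 33/80 = 0.4125
FA = 17/80 = 0.2125
z(0.4125) = -0.221, z(0.2125) = -0.798
d' = z(H) − z(FA) = -0.221 − (-0.798) = 0.577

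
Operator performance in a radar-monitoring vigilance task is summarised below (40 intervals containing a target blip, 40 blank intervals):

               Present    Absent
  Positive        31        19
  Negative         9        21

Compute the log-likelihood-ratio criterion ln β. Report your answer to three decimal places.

H = 31/40 = 0.7750
FA = 19/40 = 0.4750
z(H) = z(0.7750) = 0.7554
z(FA) = z(0.4750) = -0.0627
ln β = −½·[z(H)² − z(FA)²] = −0.5 × (0.5706 − 0.0039) = -0.28335

ln β = -0.283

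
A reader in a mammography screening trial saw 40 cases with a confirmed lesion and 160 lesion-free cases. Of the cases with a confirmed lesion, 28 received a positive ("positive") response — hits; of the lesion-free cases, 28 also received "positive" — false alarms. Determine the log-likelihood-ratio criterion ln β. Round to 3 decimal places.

H = 28/40 = 0.7000
FA = 28/160 = 0.1750
z(H) = 0.5244
z(FA) = -0.9346
ln β = −½·[z(H)² − z(FA)²] = −0.5 × (0.2750 − 0.8735) = 0.29925

ln β = 0.299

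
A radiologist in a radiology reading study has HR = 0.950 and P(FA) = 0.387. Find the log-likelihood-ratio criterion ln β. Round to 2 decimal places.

z(H) = z(0.950) = 1.645
z(FA) = z(0.387) = -0.287
ln β = −½·[z(H)² − z(FA)²] = −0.5 × (2.706 − 0.082) = -1.312

ln β = -1.31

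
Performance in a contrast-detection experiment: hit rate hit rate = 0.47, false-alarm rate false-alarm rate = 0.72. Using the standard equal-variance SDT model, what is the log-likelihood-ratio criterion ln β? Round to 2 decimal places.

z(H) = z(0.47) = -0.075
z(FA) = z(0.72) = 0.583
ln β = −½·[z(H)² − z(FA)²] = −0.5 × (0.006 − 0.340) = 0.167

ln β = 0.17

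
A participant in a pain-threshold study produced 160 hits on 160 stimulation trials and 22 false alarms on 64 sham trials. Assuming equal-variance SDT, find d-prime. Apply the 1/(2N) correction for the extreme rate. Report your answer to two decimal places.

The hit rate is 160/160 = 1, so apply the 1/(2N) correction: H → 1 − 1/(2·160) = 0.99687.
z(H) = z(0.99687) = 2.734
z(FA) = z(0.34375) = -0.402
d' = 2.734 − (-0.402) = 3.136

d-prime = 3.14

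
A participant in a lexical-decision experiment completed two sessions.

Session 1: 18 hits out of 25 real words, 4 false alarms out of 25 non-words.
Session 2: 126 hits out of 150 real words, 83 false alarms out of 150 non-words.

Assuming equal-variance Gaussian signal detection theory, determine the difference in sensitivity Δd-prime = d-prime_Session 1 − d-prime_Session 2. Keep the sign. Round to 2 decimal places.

Session 1: z(0.7200) = 0.583, z(0.1600) = -0.994, d' = 1.577
Session 2: z(0.8400) = 0.994, z(0.5533) = 0.134, d' = 0.860
Δd' = d'_Session 1 − d'_Session 2 = 1.577 − 0.860 = 0.717
Session 1 has the higher sensitivity.

Δd-prime = 0.72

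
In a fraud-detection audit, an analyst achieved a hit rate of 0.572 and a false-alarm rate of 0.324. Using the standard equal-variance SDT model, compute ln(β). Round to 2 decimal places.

z(H) = z(0.572) = 0.181
z(FA) = z(0.324) = -0.457
ln β = −½·[z(H)² − z(FA)²] = −0.5 × (0.033 − 0.209) = 0.088

ln β = 0.09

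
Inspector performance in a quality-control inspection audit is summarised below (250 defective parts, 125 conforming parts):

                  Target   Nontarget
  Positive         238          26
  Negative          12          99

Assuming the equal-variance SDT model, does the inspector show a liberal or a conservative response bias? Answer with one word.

liberal

z(H) = 1.665, z(FA) = -0.813
c = −½·(z(H) + z(FA)) = -0.426
c < 0 → liberal criterion (biased toward responding “yes”).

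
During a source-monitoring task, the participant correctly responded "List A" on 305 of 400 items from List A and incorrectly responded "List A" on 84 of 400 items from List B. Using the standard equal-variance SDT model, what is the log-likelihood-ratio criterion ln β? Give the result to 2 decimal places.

H = 305/400 = 0.7625
FA = 84/400 = 0.2100
Φ⁻¹(0.7625) = 0.714, Φ⁻¹(0.2100) = -0.806
ln β = −½·[z(H)² − z(FA)²] = −0.5 × (0.510 − 0.650) = 0.070

ln β = 0.07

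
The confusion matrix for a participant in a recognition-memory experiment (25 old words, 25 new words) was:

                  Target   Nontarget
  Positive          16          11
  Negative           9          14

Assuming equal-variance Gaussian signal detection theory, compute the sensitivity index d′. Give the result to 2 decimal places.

H = 16/25 = 0.6400
FA = 11/25 = 0.4400
Φ⁻¹(H) = 0.3585
Φ⁻¹(FA) = -0.1510
d' = z(H) − z(FA) = 0.3585 − (-0.1510) = 0.5095

d′ = 0.51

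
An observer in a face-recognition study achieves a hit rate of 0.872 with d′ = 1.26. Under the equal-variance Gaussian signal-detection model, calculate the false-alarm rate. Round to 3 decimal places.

false-alarm rate = 0.451

z(hit rate) = z(0.872) = 1.1359
z(FA) = z(H) − d' = 1.1359 − 1.26 = -0.1241
false-alarm rate = Φ(-0.1241) = 0.4506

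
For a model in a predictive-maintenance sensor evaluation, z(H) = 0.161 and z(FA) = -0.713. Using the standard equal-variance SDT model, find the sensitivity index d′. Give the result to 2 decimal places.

d' = z(H) − z(FA) = 0.161 − (-0.713) = 0.874

d′ = 0.87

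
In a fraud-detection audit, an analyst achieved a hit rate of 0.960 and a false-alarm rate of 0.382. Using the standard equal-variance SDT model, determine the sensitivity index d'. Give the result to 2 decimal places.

d' = 2.05

z(H) = z(0.960) = 1.7507
z(FA) = z(0.382) = -0.3002
d' = z(H) − z(FA) = 1.7507 − (-0.3002) = 2.0509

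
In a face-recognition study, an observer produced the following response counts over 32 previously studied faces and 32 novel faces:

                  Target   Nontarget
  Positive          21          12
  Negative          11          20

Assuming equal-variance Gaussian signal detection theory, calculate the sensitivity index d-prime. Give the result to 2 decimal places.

H = 21/32 = 0.6562
FA = 12/32 = 0.3750
Φ⁻¹(H) = Φ⁻¹(0.6562) = 0.402
Φ⁻¹(FA) = Φ⁻¹(0.3750) = -0.319
d' = z(H) − z(FA) = 0.402 − (-0.319) = 0.721

d-prime = 0.72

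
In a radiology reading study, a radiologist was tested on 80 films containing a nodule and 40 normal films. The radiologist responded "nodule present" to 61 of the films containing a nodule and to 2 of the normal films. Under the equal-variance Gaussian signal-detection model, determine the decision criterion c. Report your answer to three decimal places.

c = 0.465

H = 61/80 = 0.7625
FA = 2/40 = 0.0500
z(H) = 0.7144
z(FA) = -1.6449
c = −½·[z(H) + z(FA)] = −0.5 × (0.7144 + (-1.6449)) = 0.46525
c > 0: the radiologist has a conservative response bias.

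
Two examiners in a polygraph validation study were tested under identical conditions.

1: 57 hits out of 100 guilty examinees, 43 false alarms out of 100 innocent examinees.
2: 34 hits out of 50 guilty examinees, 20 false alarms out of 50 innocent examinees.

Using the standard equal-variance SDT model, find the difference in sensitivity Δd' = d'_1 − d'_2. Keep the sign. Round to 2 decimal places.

1: z(0.5700) = 0.176, z(0.4300) = -0.176, d' = 0.352
2: z(0.6800) = 0.468, z(0.4000) = -0.253, d' = 0.721
Δd' = d'_1 − d'_2 = 0.352 − 0.721 = -0.369
2 has the higher sensitivity.

Δd' = -0.37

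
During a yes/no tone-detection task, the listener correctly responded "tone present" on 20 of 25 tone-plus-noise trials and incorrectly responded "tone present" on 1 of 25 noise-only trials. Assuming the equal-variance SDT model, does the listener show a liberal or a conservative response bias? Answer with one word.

z(H) = 0.842, z(FA) = -1.751
c = −½·(z(H) + z(FA)) = 0.4545
c > 0 → conservative criterion (biased toward responding “no”).

conservative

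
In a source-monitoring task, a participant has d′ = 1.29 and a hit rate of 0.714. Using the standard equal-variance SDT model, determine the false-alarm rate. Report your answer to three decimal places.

z(hit rate) = z(0.714) = 0.5651
z(FA) = z(H) − d' = 0.5651 − 1.29 = -0.7249
false-alarm rate = Φ(-0.7249) = 0.2343

false-alarm rate = 0.234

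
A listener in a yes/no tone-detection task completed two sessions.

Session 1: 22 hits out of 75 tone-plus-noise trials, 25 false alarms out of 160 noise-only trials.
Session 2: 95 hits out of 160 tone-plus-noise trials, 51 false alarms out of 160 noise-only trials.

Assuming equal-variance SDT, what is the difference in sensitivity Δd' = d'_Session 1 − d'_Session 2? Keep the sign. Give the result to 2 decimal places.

Session 1: z(0.2933) = -0.544, z(0.1562) = -1.010, d' = 0.466
Session 2: z(0.5938) = 0.237, z(0.3187) = -0.471, d' = 0.708
Δd' = d'_Session 1 − d'_Session 2 = 0.466 − 0.708 = -0.242
Session 2 has the higher sensitivity.

Δd' = -0.24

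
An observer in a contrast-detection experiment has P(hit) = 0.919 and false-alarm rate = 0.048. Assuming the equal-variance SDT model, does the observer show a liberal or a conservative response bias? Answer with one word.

conservative

z(H) = 1.398, z(FA) = -1.665
c = −½·(z(H) + z(FA)) = 0.1335
c > 0 → conservative criterion (biased toward responding “no”).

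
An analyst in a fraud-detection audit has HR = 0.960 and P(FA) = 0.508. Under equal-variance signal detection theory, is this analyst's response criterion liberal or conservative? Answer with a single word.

z(H) = 1.751, z(FA) = 0.020
c = −½·(z(H) + z(FA)) = -0.8855
c < 0 → liberal criterion (biased toward responding “yes”).

liberal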